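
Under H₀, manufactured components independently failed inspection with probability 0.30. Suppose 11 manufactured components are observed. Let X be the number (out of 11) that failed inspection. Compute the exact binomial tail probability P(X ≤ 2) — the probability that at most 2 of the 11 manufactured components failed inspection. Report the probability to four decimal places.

X ~ Binomial(n=11, p=0.30).
P(X ≤ 2) = C(11,0)·0.30^0·0.70^11 + C(11,1)·0.30^1·0.70^10 + C(11,2)·0.30^2·0.70^9.
= 0.019773 + 0.093217 + 0.199750 = 0.3127.

P = 0.3127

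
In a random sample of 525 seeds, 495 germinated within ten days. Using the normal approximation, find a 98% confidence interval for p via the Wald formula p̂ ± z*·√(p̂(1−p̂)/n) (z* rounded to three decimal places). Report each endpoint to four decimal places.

(0.9193, 0.9664)

The sample proportion is 495/525 = 0.94286.
SE(p̂) = √(0.94286·0.05714/525) = 0.010130.
For 98% confidence, z* = 2.326.
Margin of error: 2.326 × 0.010130 = 0.02356.
So the interval runs from 0.9193 to 0.9664.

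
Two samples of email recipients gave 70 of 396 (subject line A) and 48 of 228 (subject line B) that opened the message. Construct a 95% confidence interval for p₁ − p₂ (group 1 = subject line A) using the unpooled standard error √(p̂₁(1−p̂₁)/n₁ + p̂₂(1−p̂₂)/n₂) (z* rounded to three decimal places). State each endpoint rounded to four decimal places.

p̂₁ = 0.17677, p̂₂ = 0.21053, so the observed difference is -0.03376.
SE = √(0.000367477 + 0.000728969) = √0.001096446 = 0.033113.
z* = 1.960 at the 95% level. Margin of error = 0.06490.
So the interval runs from -0.0987 to 0.0311.

(-0.0987, 0.0311)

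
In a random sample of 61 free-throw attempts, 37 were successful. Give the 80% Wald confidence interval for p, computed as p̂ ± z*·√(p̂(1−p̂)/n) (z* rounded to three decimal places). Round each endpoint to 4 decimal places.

(0.5264, 0.6867)

With x = 37 successes in n = 61, p̂ = 0.60656.
SE(p̂) = √(0.60656·0.39344/61) = 0.062548.
z* = 1.282 at the 80% level.
Margin of error: 1.282 × 0.062548 = 0.08019.
CI: 0.60656 ± 0.08019 = (0.5264, 0.6867).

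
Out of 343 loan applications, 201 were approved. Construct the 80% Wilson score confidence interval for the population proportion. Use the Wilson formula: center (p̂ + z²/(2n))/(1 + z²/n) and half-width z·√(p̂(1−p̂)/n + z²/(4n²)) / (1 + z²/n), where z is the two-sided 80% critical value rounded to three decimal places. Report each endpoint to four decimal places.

(0.5516, 0.6196)

Here p̂ = 201/343 = 0.58601 and z = 1.282 (z² = 1.643524).
Denominator 1 + z²/n = 1 + 1.643524/343 = 1.004792.
Center = (0.58601 + 0.002396)/1.004792 = 0.58560.
Radicand: p̂(1−p̂)/n + z²/(4n²) = 0.000707297 + 0.000003492 = 0.000710789.
Half-width = z·√(radicand)/denom = 1.282·0.026661/1.004792 = 0.03402.
Interval: 0.58560 ± 0.03402 → (0.5516, 0.6196).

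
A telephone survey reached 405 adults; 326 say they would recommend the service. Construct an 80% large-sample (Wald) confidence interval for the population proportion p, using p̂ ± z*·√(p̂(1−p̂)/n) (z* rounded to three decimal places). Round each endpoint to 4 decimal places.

(0.7797, 0.8302)

Sample proportion p̂ = 326/405 = 0.80494.
SE(p̂) = √(0.80494·0.19506/405) = 0.019690.
z* = 1.282 at the 80% level.
Margin = 1.282·0.019690 = 0.02524.
So the interval runs from 0.7797 to 0.8302.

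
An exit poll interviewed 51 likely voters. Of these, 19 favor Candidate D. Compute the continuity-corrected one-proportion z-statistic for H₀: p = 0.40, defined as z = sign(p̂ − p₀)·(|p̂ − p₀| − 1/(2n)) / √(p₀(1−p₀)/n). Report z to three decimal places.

Sample proportion p̂ = 19/51 = 0.37255. p̂ − p₀ = -0.027451.
1/(2n) = 0.009804.
Corrected numerator: |-0.027451| − 0.009804 = 0.017647.
Null standard error: √(0.40·0.60/51) = √0.004705882 = 0.068599.
z = −0.017647/0.068599 = -0.257.

z = -0.257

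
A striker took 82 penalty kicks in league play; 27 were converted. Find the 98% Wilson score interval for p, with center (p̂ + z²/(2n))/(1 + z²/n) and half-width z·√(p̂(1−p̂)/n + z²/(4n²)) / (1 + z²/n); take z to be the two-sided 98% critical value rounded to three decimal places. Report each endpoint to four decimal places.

p̂ = 27/82 = 0.32927; z = 2.326, so z² = 5.410276.
Denominator 1 + z²/n = 1 + 5.410276/82 = 1.065979.
Center = (0.32927 + 0.032989)/1.065979 = 0.33984.
Radicand: p̂(1−p̂)/n + z²/(4n²) = 0.002693301 + 0.000201155 = 0.002894456.
Half-width = 2.326·√0.002894456/1.065979 = 0.11739.
CI: 0.33984 ± 0.11739 = (0.2224, 0.4572).

(0.2224, 0.4572)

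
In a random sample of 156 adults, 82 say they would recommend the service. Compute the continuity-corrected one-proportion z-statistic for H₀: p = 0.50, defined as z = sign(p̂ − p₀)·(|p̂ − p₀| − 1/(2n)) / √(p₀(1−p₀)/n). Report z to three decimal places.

The sample proportion is 82/156 = 0.52564. p̂ − p₀ = 0.025641.
1/(2n) = 0.003205.
Corrected numerator: |0.025641| − 0.003205 = 0.022436.
Under H₀, SE = √(p₀(1−p₀)/n) = √(0.50·0.50/156) = √0.001602564 = 0.040032.
z = (+)0.022436/0.040032 = 0.560.

z = 0.560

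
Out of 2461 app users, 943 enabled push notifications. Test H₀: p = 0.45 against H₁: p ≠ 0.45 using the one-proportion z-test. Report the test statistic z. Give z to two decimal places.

z = -6.66

p̂ = 943/2461 = 0.38318.
SE₀ = √(0.45·0.55/2461) = 0.010028.
Test statistic: z = -0.06682/0.010028 = -6.66.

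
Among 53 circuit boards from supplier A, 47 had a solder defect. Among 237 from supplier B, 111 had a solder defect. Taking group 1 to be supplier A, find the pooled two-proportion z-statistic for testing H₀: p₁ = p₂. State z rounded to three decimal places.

z = 5.530

p̂₁ = 47/53 = 0.88679, p̂₂ = 111/237 = 0.46835.
Pooling: p̂ = 158/290 = 0.54483.
SE = √[p̂(1−p̂)(1/n₁+1/n₂)] = √[0.54483·0.45517·(1/53+1/237)] ≈ 0.075667.
z = 0.41844/0.075667 = 5.530.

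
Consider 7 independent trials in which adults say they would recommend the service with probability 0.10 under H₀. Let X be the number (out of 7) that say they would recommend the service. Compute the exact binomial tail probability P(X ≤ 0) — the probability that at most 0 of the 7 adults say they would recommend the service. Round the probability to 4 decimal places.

X ~ Binomial(n=7, p=0.10).
P(X ≤ 0) = C(7,0)·0.10^0·0.90^7.
= 0.478297 = 0.4783.

P = 0.4783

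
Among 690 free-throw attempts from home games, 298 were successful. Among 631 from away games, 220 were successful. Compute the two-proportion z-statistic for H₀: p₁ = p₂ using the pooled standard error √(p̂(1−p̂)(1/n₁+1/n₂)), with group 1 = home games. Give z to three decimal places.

Sample proportions: p̂₁ = 298/690 = 0.43188 and p̂₂ = 220/631 = 0.34865.
Pooled p̂ = (298+220)/(690+631) = 518/1321 = 0.39213.
SE = √[p̂(1−p̂)(1/n₁+1/n₂)] = √[0.39213·0.60787·(1/690+1/631)] ≈ 0.026893.
z = (p̂₁ − p̂₂)/SE = (0.43188 − 0.34865)/0.026893 = 0.08323/0.026893 = 3.095.

z = 3.095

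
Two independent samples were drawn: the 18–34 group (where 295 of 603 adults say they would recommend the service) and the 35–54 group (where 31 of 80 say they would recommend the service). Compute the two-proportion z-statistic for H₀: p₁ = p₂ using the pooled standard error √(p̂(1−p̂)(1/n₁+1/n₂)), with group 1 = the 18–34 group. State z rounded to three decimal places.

p̂₁ = 295/603 = 0.48922, p̂₂ = 31/80 = 0.38750.
Pooling: p̂ = 326/683 = 0.47731.
Pooled SE = √[0.2494850·0.01415837] ≈ 0.059433.
z = (p̂₁ − p̂₂)/SE = (0.48922 − 0.38750)/0.059433 = 0.10172/0.059433 = 1.712.

z = 1.712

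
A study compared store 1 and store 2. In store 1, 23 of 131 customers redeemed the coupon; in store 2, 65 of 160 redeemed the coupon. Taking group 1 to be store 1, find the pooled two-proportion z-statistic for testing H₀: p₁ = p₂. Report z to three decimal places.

z = -4.262

p̂₁ = 23/131 = 0.17557, p̂₂ = 65/160 = 0.40625.
Pooling: p̂ = 88/291 = 0.30241.
Pooled SE = √[0.2109564·0.01388359] ≈ 0.054119.
z = -0.23068/0.054119 = -4.262.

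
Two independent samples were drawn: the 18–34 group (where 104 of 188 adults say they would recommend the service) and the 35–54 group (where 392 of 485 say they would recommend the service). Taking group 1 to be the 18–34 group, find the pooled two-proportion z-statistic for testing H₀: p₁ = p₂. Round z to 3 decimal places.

Sample proportions: p̂₁ = 104/188 = 0.55319 and p̂₂ = 392/485 = 0.80825.
Pooled p̂ = (104+392)/(188+485) = 496/673 = 0.73700.
SE = √[p̂(1−p̂)(1/n₁+1/n₂)] = √[0.73700·0.26300·(1/188+1/485)] ≈ 0.037824.
z = -0.25506/0.037824 = -6.743.

z = -6.743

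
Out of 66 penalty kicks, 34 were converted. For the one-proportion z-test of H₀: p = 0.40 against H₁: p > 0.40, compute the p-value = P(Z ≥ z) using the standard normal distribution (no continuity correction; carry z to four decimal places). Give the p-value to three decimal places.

p-value = 0.028

With x = 34 successes in n = 66, p̂ = 0.51515.
Under H₀, SE = √(p₀(1−p₀)/n) = √(0.40·0.60/66) = √0.003636364 = 0.060302.
z = (p̂ − p₀)/SE = (34/66 − 0.40)/0.060302 ≈ 1.9096.
From the standard normal, P(Z ≥ z) = 0.028.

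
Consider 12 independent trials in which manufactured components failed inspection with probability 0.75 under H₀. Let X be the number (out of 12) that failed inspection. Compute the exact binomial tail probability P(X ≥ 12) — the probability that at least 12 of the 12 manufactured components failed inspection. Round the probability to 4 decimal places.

P = 0.0317

X is binomial with n = 12 and p = 0.75.
P(X ≥ 12) = C(12,12)·0.75^12·0.25^0.
= 0.031676 = 0.0317.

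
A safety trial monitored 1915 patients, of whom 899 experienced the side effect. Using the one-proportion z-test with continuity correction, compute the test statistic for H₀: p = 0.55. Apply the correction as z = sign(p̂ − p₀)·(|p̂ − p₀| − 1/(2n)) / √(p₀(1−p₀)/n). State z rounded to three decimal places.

With x = 899 successes in n = 1915, p̂ = 0.46945. p̂ − p₀ = -0.080548.
1/(2n) = 0.000261.
Corrected numerator: |-0.080548| − 0.000261 = 0.080287.
SE₀ = √(0.55·0.45/1915) = 0.011369.
z = −0.080287/0.011369 = -7.062.

z = -7.062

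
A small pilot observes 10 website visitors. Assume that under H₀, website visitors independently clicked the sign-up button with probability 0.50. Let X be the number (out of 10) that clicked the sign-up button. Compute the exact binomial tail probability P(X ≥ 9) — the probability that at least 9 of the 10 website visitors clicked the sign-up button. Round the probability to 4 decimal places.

X is binomial with n = 10 and p = 0.50.
P(X ≥ 9) = C(10,9)·0.50^9·0.50^1 + C(10,10)·0.50^10·0.50^0.
= 0.009766 + 0.000977 = 0.0107.

P = 0.0107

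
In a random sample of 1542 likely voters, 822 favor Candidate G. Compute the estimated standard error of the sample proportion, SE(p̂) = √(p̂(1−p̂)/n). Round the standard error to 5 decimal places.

SE = 0.01271

With x = 822 successes in n = 1542, p̂ = 0.53307.
p̂(1−p̂) = 0.248906.
Dividing by n and taking the root: √0.000161418 = 0.01271.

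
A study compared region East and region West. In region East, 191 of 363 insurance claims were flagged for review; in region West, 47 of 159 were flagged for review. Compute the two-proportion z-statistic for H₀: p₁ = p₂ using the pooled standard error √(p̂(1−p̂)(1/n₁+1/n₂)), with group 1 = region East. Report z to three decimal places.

Sample proportions: p̂₁ = 191/363 = 0.52617 and p̂₂ = 47/159 = 0.29560.
Pooled p̂ = (191+47)/(363+159) = 238/522 = 0.45594.
SE = √[p̂(1−p̂)(1/n₁+1/n₂)] = √[0.45594·0.54406·(1/363+1/159)] ≈ 0.047365.
z = 0.23057/0.047365 = 4.868.

z = 4.868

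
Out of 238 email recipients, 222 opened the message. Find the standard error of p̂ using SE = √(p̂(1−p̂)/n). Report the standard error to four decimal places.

p̂ = 222/238 = 0.93277.
p̂(1−p̂) = 0.062710.
SE = √(0.062710/238) = 0.0162.

SE = 0.0162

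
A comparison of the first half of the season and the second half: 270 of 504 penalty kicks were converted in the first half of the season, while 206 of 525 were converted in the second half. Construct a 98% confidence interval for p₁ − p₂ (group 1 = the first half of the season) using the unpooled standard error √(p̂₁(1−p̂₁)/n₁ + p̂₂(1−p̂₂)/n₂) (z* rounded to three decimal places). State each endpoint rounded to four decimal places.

p̂₁ = 0.53571, p̂₂ = 0.39238, so the observed difference is 0.14333.
SE = √(0.000493501 + 0.000454130) = √0.000947631 = 0.030784.
For 98% confidence, z* = 2.326. Margin of error = 0.07160.
Interval: 0.14333 ± 0.07160 → (0.0717, 0.2149).

(0.0717, 0.2149)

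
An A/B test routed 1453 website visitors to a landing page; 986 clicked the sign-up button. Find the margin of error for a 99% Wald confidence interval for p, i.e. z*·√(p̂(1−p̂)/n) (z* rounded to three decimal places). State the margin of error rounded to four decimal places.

ME = 0.0316

With x = 986 successes in n = 1453, p̂ = 0.67860.
Standard error of p̂: √(0.218103/1453) = √0.000150106 = 0.012252.
For 99% confidence, z* = 2.576.
So ME = 0.0316.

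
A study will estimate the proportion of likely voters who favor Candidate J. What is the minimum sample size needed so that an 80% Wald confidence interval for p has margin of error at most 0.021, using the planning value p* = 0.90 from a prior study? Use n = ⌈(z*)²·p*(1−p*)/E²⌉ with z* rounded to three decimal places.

The 80% critical value is z* = 1.282.
p*(1−p*) = 0.90·0.10 = 0.0900.
(z*)²·p*(1−p*)/E² = 1.643524·0.0900/0.000441 = 335.413.
⌈335.413⌉ = 336.

n = 336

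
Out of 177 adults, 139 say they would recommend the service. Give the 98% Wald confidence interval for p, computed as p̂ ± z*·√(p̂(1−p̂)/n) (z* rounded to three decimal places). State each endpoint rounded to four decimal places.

(0.7135, 0.8571)

The sample proportion is 139/177 = 0.78531.
Standard error of p̂: √(0.168598/177) = √0.000952530 = 0.030863.
z* = 2.326 at the 98% level.
Margin of error: 2.326 × 0.030863 = 0.07179.
CI: 0.78531 ± 0.07179 = (0.7135, 0.8571).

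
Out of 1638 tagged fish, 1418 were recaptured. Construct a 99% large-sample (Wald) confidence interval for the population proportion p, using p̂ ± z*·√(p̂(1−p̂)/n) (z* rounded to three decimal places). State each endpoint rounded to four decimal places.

(0.8440, 0.8874)

With x = 1418 successes in n = 1638, p̂ = 0.86569.
SE(p̂) = √(0.86569·0.13431/1638) = 0.008425.
z* = 2.576 at the 99% level.
Margin of error: 2.576 × 0.008425 = 0.02170.
Interval: 0.86569 ± 0.02170 → (0.8440, 0.8874).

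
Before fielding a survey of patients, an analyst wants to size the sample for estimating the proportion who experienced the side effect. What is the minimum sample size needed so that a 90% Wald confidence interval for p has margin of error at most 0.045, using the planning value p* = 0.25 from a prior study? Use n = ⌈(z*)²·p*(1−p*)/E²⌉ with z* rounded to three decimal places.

n = 251

z* = 1.645 at the 90% level.
p*(1−p*) = 0.1875.
(z*)²·p*(1−p*)/E² = 2.706025·0.1875/0.002025 = 250.558.
⌈250.558⌉ = 251.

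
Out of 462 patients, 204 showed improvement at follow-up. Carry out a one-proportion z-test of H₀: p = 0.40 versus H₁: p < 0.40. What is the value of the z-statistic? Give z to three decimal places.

Sample proportion p̂ = 204/462 = 0.44156.
Under H₀, SE = √(p₀(1−p₀)/n) = √(0.40·0.60/462) = √0.000519481 = 0.022792.
Test statistic: z = 0.04156/0.022792 = 1.823.

z = 1.823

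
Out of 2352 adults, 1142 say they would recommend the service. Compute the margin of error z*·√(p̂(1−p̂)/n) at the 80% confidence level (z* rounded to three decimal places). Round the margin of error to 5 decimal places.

ME = 0.01321

The sample proportion is 1142/2352 = 0.48554.
SE(p̂) = √(0.48554·0.51446/2352) = 0.010306.
The 80% critical value is z* = 1.282.
ME = 1.282·0.010306 = 0.01321.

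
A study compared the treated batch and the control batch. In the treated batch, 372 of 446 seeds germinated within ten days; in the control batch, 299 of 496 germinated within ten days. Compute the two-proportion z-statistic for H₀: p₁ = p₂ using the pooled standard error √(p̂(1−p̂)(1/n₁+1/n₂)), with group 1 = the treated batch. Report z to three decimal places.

z = 7.829

p̂₁ = 372/446 = 0.83408, p̂₂ = 299/496 = 0.60282.
Pooling: p̂ = 671/942 = 0.71231.
SE = √[p̂(1−p̂)(1/n₁+1/n₂)] = √[0.71231·0.28769·(1/446+1/496)] ≈ 0.029540.
z = 0.23126/0.029540 = 7.829.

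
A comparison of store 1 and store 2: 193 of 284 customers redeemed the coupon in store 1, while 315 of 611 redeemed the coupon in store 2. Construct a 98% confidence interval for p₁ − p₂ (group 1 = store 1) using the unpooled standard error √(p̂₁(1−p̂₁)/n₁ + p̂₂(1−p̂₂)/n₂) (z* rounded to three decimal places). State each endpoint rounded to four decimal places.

(0.0843, 0.2438)

p̂₁ = 193/284 = 0.67958, p̂₂ = 315/611 = 0.51555; p̂₁ − p̂₂ = 0.16403.
Unpooled SE = √(p̂₁(1−p̂₁)/n₁ + p̂₂(1−p̂₂)/n₂) = √(0.000766732 + 0.000408770) = 0.034286.
z* = 2.326 at the 98% level. Margin = 2.326·0.034286 = 0.07975.
CI: 0.16403 ± 0.07975 = (0.0843, 0.2438).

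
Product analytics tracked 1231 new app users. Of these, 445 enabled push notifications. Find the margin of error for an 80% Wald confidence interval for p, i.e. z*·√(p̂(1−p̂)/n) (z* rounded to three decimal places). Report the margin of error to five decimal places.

ME = 0.01755

The sample proportion is 445/1231 = 0.36149.
SE = √(p̂(1−p̂)/n) = √(0.230816/1231) = 0.013693.
For 80% confidence, z* = 1.282.
Margin of error = z*·SE = 1.282 × 0.013693 = 0.01755.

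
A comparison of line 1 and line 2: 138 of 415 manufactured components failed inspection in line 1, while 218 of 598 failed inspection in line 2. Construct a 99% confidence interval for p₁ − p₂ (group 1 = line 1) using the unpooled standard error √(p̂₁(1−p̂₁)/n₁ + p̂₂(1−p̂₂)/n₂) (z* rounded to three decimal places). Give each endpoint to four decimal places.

p̂₁ = 0.33253, p̂₂ = 0.36455, so the observed difference is -0.03202.
SE = √(0.000534829 + 0.000387379) = √0.000922208 = 0.030368.
z* = 2.576 at the 99% level. Margin = 2.576·0.030368 = 0.07823.
So the interval runs from -0.1102 to 0.0462.

(-0.1102, 0.0462)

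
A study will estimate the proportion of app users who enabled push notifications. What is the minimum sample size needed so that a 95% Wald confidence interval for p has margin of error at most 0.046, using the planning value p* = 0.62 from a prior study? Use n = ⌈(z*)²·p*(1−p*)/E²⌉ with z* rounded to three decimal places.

The 95% critical value is z* = 1.960.
p*(1−p*) = 0.2356.
Required n before rounding: 3.841600 × 0.2356 / 0.046² = 427.732.
Rounding up, n = 428.

n = 428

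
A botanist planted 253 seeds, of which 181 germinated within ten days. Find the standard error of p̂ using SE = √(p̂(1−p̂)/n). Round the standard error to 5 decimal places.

SE = 0.02837

Sample proportion p̂ = 181/253 = 0.71542.
p̂(1−p̂) = 0.71542·0.28458 = 0.203594.
SE = √(0.203594/253) = √0.000804719 = 0.02837.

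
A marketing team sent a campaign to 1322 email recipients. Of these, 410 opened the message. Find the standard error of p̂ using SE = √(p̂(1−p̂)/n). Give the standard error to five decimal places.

The sample proportion is 410/1322 = 0.31014.
p̂(1−p̂) = 0.31014·0.68986 = 0.213953.
Dividing by n and taking the root: √0.000161840 = 0.01272.

SE = 0.01272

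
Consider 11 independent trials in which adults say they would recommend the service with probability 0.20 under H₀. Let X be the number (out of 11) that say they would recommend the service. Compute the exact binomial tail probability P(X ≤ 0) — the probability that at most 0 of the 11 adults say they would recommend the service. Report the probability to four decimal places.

X ~ Binomial(n=11, p=0.20).
P(X ≤ 0) = C(11,0)·0.20^0·0.80^11.
= 0.085899 = 0.0859.

P = 0.0859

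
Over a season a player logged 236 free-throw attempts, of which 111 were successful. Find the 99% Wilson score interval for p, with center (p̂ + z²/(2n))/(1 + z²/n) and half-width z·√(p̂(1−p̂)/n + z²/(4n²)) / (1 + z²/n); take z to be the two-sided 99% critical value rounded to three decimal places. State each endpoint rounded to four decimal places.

(0.3886, 0.5537)

Here p̂ = 111/236 = 0.47034 and z = 2.576 (z² = 6.635776).
Denominator 1 + z²/n = 1 + 6.635776/236 = 1.028118.
Adjusted center: (0.47034 + z²/(2n))/1.028118 = 0.47115.
Radicand: p̂(1−p̂)/n + z²/(4n²) = 0.001055594 + 0.000029786 = 0.001085380.
Half-width = z·√(radicand)/denom = 2.576·0.032945/1.028118 = 0.08255.
CI: 0.47115 ± 0.08255 = (0.3886, 0.5537).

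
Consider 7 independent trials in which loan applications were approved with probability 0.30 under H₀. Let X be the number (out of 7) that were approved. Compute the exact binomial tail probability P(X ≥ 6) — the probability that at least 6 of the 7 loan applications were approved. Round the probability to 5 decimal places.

X ~ Binomial(n=7, p=0.30).
P(X ≥ 6) = C(7,6)·0.30^6·0.70^1 + C(7,7)·0.30^7·0.70^0.
= 0.003572 + 0.000219 = 0.00379.

P = 0.00379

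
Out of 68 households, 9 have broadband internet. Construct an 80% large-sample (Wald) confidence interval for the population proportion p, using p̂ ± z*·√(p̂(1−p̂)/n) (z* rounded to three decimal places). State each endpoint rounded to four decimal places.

(0.0797, 0.1850)

With x = 9 successes in n = 68, p̂ = 0.13235.
SE = √(p̂(1−p̂)/n) = √(0.114836/68) = 0.041095.
z* = 1.282 at the 80% level.
Margin of error: 1.282 × 0.041095 = 0.05268.
Interval: 0.13235 ± 0.05268 → (0.0797, 0.1850).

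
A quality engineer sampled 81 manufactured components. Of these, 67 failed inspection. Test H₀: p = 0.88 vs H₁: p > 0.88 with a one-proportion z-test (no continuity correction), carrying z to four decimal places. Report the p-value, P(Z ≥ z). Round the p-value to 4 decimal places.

p-value = 0.9283

Sample proportion p̂ = 67/81 = 0.82716.
Null standard error: √(0.88·0.12/81) = √0.001303704 = 0.036107.
z = (p̂ − p₀)/SE = (67/81 − 0.88)/0.036107 ≈ -1.4634.
From the standard normal, P(Z ≥ z) = 0.9283.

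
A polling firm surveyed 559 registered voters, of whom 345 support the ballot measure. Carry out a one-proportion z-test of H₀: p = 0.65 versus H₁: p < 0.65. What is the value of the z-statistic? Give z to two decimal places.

Sample proportion p̂ = 345/559 = 0.61717.
SE₀ = √(0.65·0.35/559) = 0.020174.
z = (p̂ − p₀)/SE = (0.61717 − 0.65)/0.020174 = -1.63.

z = -1.63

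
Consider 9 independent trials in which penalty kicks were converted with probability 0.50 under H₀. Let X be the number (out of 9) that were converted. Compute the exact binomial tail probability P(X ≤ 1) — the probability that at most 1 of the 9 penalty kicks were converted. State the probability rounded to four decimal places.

P = 0.0195

X ~ Binomial(n=9, p=0.50).
P(X ≤ 1) = C(9,0)·0.50^0·0.50^9 + C(9,1)·0.50^1·0.50^8.
= 0.001953 + 0.017578 = 0.0195.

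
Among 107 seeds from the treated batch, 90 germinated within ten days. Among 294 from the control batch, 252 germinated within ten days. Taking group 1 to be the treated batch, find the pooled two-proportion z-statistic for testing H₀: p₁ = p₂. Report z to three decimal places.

p̂₁ = 90/107 = 0.84112, p̂₂ = 252/294 = 0.85714.
Pooling: p̂ = 342/401 = 0.85287.
Pooled SE = √[0.1254843·0.01274715] ≈ 0.039995.
z = (p̂₁ − p̂₂)/SE = (0.84112 − 0.85714)/0.039995 = -0.01602/0.039995 = -0.401.

z = -0.401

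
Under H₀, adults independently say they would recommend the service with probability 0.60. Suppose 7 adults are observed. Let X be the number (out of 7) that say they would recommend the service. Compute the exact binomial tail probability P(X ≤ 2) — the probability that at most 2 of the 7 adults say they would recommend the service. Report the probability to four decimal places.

P = 0.0963

X is binomial with n = 7 and p = 0.60.
P(X ≤ 2) = C(7,0)·0.60^0·0.40^7 + C(7,1)·0.60^1·0.40^6 + C(7,2)·0.60^2·0.40^5.
= 0.001638 + 0.017203 + 0.077414 = 0.0963.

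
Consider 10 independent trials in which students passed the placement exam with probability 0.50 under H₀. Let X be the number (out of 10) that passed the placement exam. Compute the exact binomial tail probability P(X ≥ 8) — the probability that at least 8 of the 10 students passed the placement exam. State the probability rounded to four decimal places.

X is binomial with n = 10 and p = 0.50.
P(X ≥ 8) = C(10,8)·0.50^8·0.50^2 + C(10,9)·0.50^9·0.50^1 + C(10,10)·0.50^10·0.50^0.
= 0.043945 + 0.009766 + 0.000977 = 0.0547.

P = 0.0547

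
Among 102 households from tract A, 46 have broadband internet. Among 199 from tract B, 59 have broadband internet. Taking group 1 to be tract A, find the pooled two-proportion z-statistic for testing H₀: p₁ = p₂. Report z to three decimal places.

z = 2.662

p̂₁ = 46/102 = 0.45098, p̂₂ = 59/199 = 0.29648.
Pooling: p̂ = 105/301 = 0.34884.
Pooled SE = √[0.2271498·0.01482905] ≈ 0.058038.
z = (p̂₁ − p̂₂)/SE = (0.45098 − 0.29648)/0.058038 = 0.15450/0.058038 = 2.662.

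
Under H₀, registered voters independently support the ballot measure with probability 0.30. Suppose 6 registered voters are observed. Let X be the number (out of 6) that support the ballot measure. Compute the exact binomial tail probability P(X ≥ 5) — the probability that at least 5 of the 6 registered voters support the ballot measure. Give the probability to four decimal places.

P = 0.0109

X ~ Binomial(n=6, p=0.30).
P(X ≥ 5) = C(6,5)·0.30^5·0.70^1 + C(6,6)·0.30^6·0.70^0.
= 0.010206 + 0.000729 = 0.0109.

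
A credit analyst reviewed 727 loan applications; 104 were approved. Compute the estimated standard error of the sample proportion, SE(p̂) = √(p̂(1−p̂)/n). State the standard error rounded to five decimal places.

Sample proportion p̂ = 104/727 = 0.14305.
p̂(1−p̂) = 0.14305·0.85695 = 0.122587.
Dividing by n and taking the root: √0.000168620 = 0.01299.

SE = 0.01299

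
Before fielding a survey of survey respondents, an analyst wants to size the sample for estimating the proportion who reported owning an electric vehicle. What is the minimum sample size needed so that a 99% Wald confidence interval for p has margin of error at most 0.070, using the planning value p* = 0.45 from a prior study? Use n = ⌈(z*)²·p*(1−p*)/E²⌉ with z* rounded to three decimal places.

z* = 2.576 at the 99% level.
p*(1−p*) = 0.45·0.55 = 0.2475.
(z*)²·p*(1−p*)/E² = 6.635776·0.2475/0.004900 = 335.174.
Rounding up, n = 336.

n = 336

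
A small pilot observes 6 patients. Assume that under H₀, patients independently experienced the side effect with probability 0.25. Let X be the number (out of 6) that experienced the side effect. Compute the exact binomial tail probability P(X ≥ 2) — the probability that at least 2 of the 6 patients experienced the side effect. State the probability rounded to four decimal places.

P = 0.4661

X is binomial with n = 6 and p = 0.25.
P(X ≥ 2) = Σ_{j=2}^{6} C(6,j)·0.25^j·0.75^{6−j}.
= 0.296631 + 0.131836 + 0.032959 + 0.004395 + 0.000244 = 0.4661.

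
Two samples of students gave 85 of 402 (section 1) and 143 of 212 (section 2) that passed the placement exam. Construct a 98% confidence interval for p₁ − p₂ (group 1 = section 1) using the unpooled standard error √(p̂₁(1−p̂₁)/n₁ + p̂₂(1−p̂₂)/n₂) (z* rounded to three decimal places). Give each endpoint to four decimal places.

(-0.5517, -0.3745)

p̂₁ = 0.21144, p̂₂ = 0.67453, so the observed difference is -0.46309.
Unpooled SE = √(p̂₁(1−p̂₁)/n₁ + p̂₂(1−p̂₂)/n₂) = √(0.000414763 + 0.001035565) = 0.038083.
The 98% critical value is z* = 2.326. Margin of error = 0.08858.
CI: -0.46309 ± 0.08858 = (-0.5517, -0.3745).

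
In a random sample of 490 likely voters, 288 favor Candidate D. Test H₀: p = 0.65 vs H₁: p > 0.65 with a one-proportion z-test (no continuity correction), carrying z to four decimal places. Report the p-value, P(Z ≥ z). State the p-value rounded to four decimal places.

p-value = 0.9981

With x = 288 successes in n = 490, p̂ = 0.58776.
Under H₀, SE = √(p₀(1−p₀)/n) = √(0.65·0.35/490) = √0.000464286 = 0.021547.
Test statistic (full precision, shown to 4 dp): z = (288/490 − 0.65)/SE₀ ≈ -2.8888.
p-value = P(Z ≥ z) with z = -2.8888 → 0.9981.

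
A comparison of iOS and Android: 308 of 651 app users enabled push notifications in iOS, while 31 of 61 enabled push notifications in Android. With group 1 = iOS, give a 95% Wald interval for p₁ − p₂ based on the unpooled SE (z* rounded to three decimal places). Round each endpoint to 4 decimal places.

p̂₁ = 0.47312, p̂₂ = 0.50820, so the observed difference is -0.03508.
SE = √(0.000382915 + 0.004097259) = √0.004480174 = 0.066934.
The 95% critical value is z* = 1.960. Margin = 1.960·0.066934 = 0.13119.
CI: -0.03508 ± 0.13119 = (-0.1663, 0.0961).

(-0.1663, 0.0961)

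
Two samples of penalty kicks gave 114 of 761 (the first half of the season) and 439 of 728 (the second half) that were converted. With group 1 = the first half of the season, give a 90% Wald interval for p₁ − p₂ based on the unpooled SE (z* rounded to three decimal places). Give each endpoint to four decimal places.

(-0.4899, -0.4166)

p̂₁ = 0.14980, p̂₂ = 0.60302, so the observed difference is -0.45322.
Unpooled SE = √(p̂₁(1−p̂₁)/n₁ + p̂₂(1−p̂₂)/n₂) = √(0.000167361 + 0.000328828) = 0.022275.
For 90% confidence, z* = 1.645. Margin = 1.645·0.022275 = 0.03664.
So the interval runs from -0.4899 to -0.4166.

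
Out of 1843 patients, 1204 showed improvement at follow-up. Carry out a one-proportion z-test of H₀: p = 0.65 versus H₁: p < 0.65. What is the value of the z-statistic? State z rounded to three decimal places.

z = 0.295

The sample proportion is 1204/1843 = 0.65328.
SE₀ = √(0.65·0.35/1843) = 0.011110.
Test statistic: z = 0.00328/0.011110 = 0.295.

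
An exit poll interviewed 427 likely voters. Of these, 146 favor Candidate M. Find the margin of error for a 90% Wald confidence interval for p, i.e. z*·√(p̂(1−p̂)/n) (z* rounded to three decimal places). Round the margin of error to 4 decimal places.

ME = 0.0378

The sample proportion is 146/427 = 0.34192.
SE = √(p̂(1−p̂)/n) = √(0.225011/427) = 0.022956.
The 90% critical value is z* = 1.645.
So ME = 0.0378.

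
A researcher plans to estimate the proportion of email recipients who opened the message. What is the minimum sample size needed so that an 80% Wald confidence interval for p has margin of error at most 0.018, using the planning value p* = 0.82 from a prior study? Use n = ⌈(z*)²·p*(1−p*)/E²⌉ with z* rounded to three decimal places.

z* = 1.282 at the 80% level.
p*(1−p*) = 0.1476.
(z*)²·p*(1−p*)/E² = 1.643524·0.1476/0.000324 = 748.716.
Rounding up, n = 749.

n = 749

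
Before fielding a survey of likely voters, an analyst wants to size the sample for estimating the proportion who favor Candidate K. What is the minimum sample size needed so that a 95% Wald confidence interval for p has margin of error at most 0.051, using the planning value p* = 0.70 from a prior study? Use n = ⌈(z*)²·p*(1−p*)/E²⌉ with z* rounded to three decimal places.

n = 311

For 95% confidence, z* = 1.960.
p*(1−p*) = 0.70·0.30 = 0.2100.
Required n before rounding: 3.841600 × 0.2100 / 0.051² = 310.164.
⌈310.164⌉ = 311.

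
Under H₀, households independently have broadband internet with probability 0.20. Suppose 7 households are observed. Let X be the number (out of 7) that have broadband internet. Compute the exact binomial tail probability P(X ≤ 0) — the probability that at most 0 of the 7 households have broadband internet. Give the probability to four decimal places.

X ~ Binomial(n=7, p=0.20).
P(X ≤ 0) = C(7,0)·0.20^0·0.80^7.
= 0.209715 = 0.2097.

P = 0.2097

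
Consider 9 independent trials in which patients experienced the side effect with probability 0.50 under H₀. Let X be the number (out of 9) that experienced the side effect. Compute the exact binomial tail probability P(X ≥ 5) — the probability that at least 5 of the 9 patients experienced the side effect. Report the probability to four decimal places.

P = 0.5000

X is binomial with n = 9 and p = 0.50.
P(X ≥ 5) = Σ_{j=5}^{9} C(9,j)·0.50^j·0.50^{9−j}.
= 0.246094 + 0.164062 + 0.070312 + 0.017578 + 0.001953 = 0.5000.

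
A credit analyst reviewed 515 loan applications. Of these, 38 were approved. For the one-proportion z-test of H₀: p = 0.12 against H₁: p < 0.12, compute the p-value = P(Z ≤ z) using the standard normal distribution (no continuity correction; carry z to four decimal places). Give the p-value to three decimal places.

With x = 38 successes in n = 515, p̂ = 0.07379.
Null standard error: √(0.12·0.88/515) = √0.000205049 = 0.014320.
z = (p̂ − p₀)/SE = (38/515 − 0.12)/0.014320 ≈ -3.2273.
From the standard normal, P(Z ≤ z) = 0.001.

p-value = 0.001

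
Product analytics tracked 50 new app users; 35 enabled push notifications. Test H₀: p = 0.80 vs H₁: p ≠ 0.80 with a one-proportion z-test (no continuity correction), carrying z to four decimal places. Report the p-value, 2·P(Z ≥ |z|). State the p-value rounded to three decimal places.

The sample proportion is 35/50 = 0.70000.
SE₀ = √(0.80·0.20/50) = 0.056569.
Test statistic (full precision, shown to 4 dp): z = (35/50 − 0.80)/SE₀ ≈ -1.7678.
p-value = 2·P(Z ≥ |z|) with z = -1.7678 → 0.077.

p-value = 0.077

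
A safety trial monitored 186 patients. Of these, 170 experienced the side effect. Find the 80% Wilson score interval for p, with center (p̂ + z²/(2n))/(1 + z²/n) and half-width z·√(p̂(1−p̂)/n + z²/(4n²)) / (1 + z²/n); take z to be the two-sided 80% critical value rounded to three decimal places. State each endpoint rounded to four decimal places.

Here p̂ = 170/186 = 0.91398 and z = 1.282 (z² = 1.643524).
Denominator 1 + z²/n = 1 + 1.643524/186 = 1.008836.
Center = (0.91398 + 0.004418)/1.008836 = 0.91035.
Radicand: p̂(1−p̂)/n + z²/(4n²) = 0.000422698 + 0.000011877 = 0.000434575.
Half-width = 1.282·√0.000434575/1.008836 = 0.02649.
CI: 0.91035 ± 0.02649 = (0.8839, 0.9368).

(0.8839, 0.9368)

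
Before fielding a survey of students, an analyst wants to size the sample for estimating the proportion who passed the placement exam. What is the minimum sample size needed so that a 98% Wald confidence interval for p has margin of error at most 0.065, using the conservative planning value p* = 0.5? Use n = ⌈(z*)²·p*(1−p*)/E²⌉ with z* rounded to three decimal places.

n = 321

For 98% confidence, z* = 2.326.
p*(1−p*) = 0.2500.
Required n before rounding: 5.410276 × 0.2500 / 0.065² = 320.135.
⌈320.135⌉ = 321.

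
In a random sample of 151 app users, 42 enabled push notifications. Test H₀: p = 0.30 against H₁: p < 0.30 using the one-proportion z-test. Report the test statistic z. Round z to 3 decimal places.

z = -0.586

Sample proportion p̂ = 42/151 = 0.27815.
Under H₀, SE = √(p₀(1−p₀)/n) = √(0.30·0.70/151) = √0.001390728 = 0.037292.
Test statistic: z = -0.02185/0.037292 = -0.586.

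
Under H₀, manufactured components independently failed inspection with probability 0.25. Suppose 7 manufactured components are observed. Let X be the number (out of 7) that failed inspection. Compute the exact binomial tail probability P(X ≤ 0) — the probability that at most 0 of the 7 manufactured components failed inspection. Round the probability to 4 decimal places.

X is binomial with n = 7 and p = 0.25.
P(X ≤ 0) = C(7,0)·0.25^0·0.75^7.
= 0.133484 = 0.1335.

P = 0.1335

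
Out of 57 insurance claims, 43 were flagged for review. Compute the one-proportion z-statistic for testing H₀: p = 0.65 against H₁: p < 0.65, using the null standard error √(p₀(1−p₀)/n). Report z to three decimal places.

The sample proportion is 43/57 = 0.75439.
SE₀ = √(0.65·0.35/57) = 0.063176.
Test statistic: z = 0.10439/0.063176 = 1.652.

z = 1.652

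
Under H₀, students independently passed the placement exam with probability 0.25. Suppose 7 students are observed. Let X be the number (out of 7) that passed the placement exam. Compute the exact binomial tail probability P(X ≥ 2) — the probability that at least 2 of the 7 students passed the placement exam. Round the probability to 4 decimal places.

X is binomial with n = 7 and p = 0.25.
P(X ≥ 2) = Σ_{j=2}^{7} C(7,j)·0.25^j·0.75^{7−j}.
= 0.311462 + 0.173035 + 0.057678 + 0.011536 + 0.001282 + 0.000061 = 0.5551.

P = 0.5551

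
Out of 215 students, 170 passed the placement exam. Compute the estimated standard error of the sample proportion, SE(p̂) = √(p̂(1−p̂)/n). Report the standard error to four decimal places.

SE = 0.0277

The sample proportion is 170/215 = 0.79070.
p̂(1−p̂) = 0.165494.
SE = √(0.165494/215) = 0.0277.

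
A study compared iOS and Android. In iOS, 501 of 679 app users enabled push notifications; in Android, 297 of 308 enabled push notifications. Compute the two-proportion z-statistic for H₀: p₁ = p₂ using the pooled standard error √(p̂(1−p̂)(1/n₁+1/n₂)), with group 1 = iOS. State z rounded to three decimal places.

z = -8.377

p̂₁ = 501/679 = 0.73785, p̂₂ = 297/308 = 0.96429.
Pooling: p̂ = 798/987 = 0.80851.
Pooled SE = √[0.1548212·0.00471951] ≈ 0.027031.
z = (p̂₁ − p̂₂)/SE = (0.73785 − 0.96429)/0.027031 = -0.22644/0.027031 = -8.377.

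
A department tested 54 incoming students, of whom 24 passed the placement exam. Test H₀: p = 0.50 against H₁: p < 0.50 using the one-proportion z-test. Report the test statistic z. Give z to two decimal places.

With x = 24 successes in n = 54, p̂ = 0.44444.
Under H₀, SE = √(p₀(1−p₀)/n) = √(0.50·0.50/54) = √0.004629630 = 0.068041.
z = (p̂ − p₀)/SE = (0.44444 − 0.50)/0.068041 = -0.82.

z = -0.82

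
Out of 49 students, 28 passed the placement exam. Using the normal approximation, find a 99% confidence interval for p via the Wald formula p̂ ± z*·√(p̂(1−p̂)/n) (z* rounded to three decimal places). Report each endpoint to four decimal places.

The sample proportion is 28/49 = 0.57143.
SE(p̂) = √(0.57143·0.42857/49) = 0.070696.
For 99% confidence, z* = 2.576.
Margin of error: 2.576 × 0.070696 = 0.18211.
So the interval runs from 0.3893 to 0.7535.

(0.3893, 0.7535)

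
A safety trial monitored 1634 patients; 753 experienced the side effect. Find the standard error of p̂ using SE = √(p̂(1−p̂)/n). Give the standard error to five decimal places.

p̂ = 753/1634 = 0.46083.
p̂(1−p̂) = 0.46083·0.53917 = 0.248466.
Dividing by n and taking the root: √0.000152060 = 0.01233.

SE = 0.01233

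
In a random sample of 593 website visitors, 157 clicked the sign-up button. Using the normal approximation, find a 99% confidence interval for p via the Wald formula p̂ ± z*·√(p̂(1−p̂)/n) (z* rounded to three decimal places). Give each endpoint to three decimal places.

The sample proportion is 157/593 = 0.26476.
Standard error of p̂: √(0.194660/593) = √0.000328263 = 0.018118.
The 99% critical value is z* = 2.576.
Margin of error: 2.576 × 0.018118 = 0.04667.
CI: 0.26476 ± 0.04667 = (0.218, 0.311).

(0.218, 0.311)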